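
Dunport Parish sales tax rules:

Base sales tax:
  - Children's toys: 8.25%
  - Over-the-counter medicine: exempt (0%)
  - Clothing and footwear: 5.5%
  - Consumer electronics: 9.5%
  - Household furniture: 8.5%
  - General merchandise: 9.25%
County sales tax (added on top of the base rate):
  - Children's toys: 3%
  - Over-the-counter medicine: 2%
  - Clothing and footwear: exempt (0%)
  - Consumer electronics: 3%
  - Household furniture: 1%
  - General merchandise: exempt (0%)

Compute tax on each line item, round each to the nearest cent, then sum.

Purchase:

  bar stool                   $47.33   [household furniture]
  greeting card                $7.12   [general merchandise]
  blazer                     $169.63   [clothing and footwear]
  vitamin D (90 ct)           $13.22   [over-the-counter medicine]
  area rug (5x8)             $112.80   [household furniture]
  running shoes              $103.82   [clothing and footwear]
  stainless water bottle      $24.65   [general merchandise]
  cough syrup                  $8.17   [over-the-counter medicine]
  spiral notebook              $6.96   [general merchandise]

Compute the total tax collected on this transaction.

Bar stool $47.33: household furniture → 8.5% + 1% county = 9.5% → $4.50
Greeting card $7.12: general merchandise → 9.25% + 0% county = 9.25% → $0.66
Blazer $169.63: clothing and footwear → 5.5% + 0% county = 5.5% → $9.33
Vitamin D (90 ct) $13.22: over-the-counter medicine → 0% + 2% county = 2% → $0.26
Area rug (5x8) $112.80: household furniture → 8.5% + 1% county = 9.5% → $10.72
Running shoes $103.82: clothing and footwear → 5.5% + 0% county = 5.5% → $5.71
Stainless water bottle $24.65: general merchandise → 9.25% + 0% county = 9.25% → $2.28
Cough syrup $8.17: over-the-counter medicine → 0% + 2% county = 2% → $0.16
Spiral notebook $6.96: general merchandise → 9.25% + 0% county = 9.25% → $0.64
Total tax = $4.50 + $0.66 + $9.33 + $0.26 + $10.72 + $5.71 + $2.28 + $0.16 + $0.64 = $34.26

$34.26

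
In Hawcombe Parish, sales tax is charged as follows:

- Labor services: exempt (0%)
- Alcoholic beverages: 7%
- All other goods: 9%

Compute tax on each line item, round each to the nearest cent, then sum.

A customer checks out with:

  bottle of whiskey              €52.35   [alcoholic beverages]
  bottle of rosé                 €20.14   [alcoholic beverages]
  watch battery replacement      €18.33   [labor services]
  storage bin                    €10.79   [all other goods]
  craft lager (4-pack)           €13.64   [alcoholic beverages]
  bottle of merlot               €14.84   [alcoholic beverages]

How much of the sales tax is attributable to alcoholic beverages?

Bottle of whiskey €52.35: alcoholic beverages → 7% → €3.66
Bottle of rosé €20.14: alcoholic beverages → 7% → €1.41
Craft lager (4-pack) €13.64: alcoholic beverages → 7% → €0.95
Bottle of merlot €14.84: alcoholic beverages → 7% → €1.04
Tax on alcoholic beverages = €3.66 + €1.41 + €0.95 + €1.04 = €7.06

€7.06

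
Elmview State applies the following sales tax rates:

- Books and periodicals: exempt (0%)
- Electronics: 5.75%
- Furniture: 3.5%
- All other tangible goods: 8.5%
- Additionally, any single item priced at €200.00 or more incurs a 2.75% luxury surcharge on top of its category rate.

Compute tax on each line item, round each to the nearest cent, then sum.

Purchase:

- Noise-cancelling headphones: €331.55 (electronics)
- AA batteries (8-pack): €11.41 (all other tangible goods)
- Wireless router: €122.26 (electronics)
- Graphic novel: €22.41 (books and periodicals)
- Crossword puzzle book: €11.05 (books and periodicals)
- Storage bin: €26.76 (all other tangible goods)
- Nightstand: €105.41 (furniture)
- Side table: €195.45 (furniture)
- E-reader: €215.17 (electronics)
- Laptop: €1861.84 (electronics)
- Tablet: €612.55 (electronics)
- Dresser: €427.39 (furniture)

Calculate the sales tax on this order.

Noise-cancelling headphones €331.55: electronics → 5.75% + 2.75% surcharge = 8.5% → €28.18
AA batteries (8-pack) €11.41: all other tangible goods → 8.5% → €0.97
Wireless router €122.26: electronics → 5.75% → €7.03
Graphic novel €22.41: books and periodicals → 0% → €0.00
Crossword puzzle book €11.05: books and periodicals → 0% → €0.00
Storage bin €26.76: all other tangible goods → 8.5% → €2.27
Nightstand €105.41: furniture → 3.5% → €3.69
Side table €195.45: furniture → 3.5% → €6.84
E-reader €215.17: electronics → 5.75% + 2.75% surcharge = 8.5% → €18.29
Laptop €1861.84: electronics → 5.75% + 2.75% surcharge = 8.5% → €158.26
Tablet €612.55: electronics → 5.75% + 2.75% surcharge = 8.5% → €52.07
Dresser €427.39: furniture → 3.5% + 2.75% surcharge = 6.25% → €26.71
Total tax = €28.18 + €0.97 + €7.03 + €2.27 + €3.69 + €6.84 + €18.29 + €158.26 + €52.07 + €26.71 = €304.31

€304.31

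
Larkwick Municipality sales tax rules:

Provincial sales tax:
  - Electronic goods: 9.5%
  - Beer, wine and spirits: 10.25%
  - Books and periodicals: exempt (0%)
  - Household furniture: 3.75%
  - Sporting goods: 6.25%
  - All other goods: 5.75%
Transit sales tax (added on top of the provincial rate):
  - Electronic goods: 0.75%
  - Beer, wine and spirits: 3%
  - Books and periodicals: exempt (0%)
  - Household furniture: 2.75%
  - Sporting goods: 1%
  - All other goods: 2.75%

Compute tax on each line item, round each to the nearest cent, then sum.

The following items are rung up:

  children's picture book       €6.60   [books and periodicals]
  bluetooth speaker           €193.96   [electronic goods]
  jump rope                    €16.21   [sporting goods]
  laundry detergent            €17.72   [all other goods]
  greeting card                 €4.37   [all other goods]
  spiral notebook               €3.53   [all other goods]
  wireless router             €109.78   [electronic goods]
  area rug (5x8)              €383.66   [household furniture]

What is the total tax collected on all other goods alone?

Laundry detergent €17.72: all other goods → 5.75% + 2.75% transit = 8.5% → €1.51
Greeting card €4.37: all other goods → 5.75% + 2.75% transit = 8.5% → €0.37
Spiral notebook €3.53: all other goods → 5.75% + 2.75% transit = 8.5% → €0.30
Tax on all other goods = €1.51 + €0.37 + €0.30 = €2.18

€2.18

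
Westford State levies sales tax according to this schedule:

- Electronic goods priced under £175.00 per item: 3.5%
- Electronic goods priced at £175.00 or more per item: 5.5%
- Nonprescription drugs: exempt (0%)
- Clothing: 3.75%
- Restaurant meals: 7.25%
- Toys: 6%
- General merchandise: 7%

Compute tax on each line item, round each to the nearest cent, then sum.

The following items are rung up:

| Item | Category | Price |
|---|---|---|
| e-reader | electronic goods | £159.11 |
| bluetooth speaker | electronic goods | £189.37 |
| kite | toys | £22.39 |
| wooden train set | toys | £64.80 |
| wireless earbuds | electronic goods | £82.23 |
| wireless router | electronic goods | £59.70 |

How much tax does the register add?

£26.19

E-reader £159.11: electronic goods, under £175.00 → 3.5% → £5.57
Bluetooth speaker £189.37: electronic goods, £175.00 or more → 5.5% → £10.42
Kite £22.39: toys → 6% → £1.34
Wooden train set £64.80: toys → 6% → £3.89
Wireless earbuds £82.23: electronic goods, under £175.00 → 3.5% → £2.88
Wireless router £59.70: electronic goods, under £175.00 → 3.5% → £2.09
Total tax = £5.57 + £10.42 + £1.34 + £3.89 + £2.88 + £2.09 = £26.19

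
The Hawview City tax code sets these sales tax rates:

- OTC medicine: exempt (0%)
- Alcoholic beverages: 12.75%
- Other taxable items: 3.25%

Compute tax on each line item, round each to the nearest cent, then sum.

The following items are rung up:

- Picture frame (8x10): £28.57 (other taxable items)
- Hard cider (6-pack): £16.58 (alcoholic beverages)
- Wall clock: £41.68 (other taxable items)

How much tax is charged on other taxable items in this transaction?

£2.28

Picture frame (8x10) £28.57: other taxable items → 3.25% → £0.93
Wall clock £41.68: other taxable items → 3.25% → £1.35
Tax on other taxable items = £0.93 + £1.35 = £2.28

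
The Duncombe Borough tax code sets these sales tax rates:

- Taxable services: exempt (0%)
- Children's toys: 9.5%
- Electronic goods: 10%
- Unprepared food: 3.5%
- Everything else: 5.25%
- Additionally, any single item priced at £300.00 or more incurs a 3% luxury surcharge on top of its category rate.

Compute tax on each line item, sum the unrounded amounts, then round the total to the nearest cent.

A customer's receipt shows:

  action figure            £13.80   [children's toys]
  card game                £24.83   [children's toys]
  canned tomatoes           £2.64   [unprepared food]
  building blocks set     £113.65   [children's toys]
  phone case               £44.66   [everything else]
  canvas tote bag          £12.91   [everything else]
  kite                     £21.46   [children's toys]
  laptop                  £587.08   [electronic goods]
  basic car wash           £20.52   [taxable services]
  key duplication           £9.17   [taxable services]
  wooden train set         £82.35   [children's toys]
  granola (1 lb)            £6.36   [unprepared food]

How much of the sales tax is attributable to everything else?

Phone case £44.66: everything else → 5.25% → £2.34465
Canvas tote bag £12.91: everything else → 5.25% → £0.677775
Tax on everything else: unrounded sum = £3.022425 → £3.02

£3.02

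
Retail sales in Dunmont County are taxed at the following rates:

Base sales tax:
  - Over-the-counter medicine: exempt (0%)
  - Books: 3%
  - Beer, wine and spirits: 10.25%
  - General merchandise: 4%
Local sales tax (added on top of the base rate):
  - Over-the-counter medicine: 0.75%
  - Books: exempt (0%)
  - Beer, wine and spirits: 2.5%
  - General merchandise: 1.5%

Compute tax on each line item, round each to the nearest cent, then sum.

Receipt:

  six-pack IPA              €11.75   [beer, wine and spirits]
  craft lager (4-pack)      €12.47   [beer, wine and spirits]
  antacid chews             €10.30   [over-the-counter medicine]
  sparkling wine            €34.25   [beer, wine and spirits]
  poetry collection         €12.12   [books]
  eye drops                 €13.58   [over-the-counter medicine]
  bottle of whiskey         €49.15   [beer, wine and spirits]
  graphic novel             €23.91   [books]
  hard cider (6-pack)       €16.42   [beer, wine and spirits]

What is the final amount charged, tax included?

€201.03

Six-pack IPA €11.75: beer, wine and spirits → 10.25% + 2.5% local = 12.75% → €1.50
Craft lager (4-pack) €12.47: beer, wine and spirits → 10.25% + 2.5% local = 12.75% → €1.59
Antacid chews €10.30: over-the-counter medicine → 0% + 0.75% local = 0.75% → €0.08
Sparkling wine €34.25: beer, wine and spirits → 10.25% + 2.5% local = 12.75% → €4.37
Poetry collection €12.12: books → 3% + 0% local = 3% → €0.36
Eye drops €13.58: over-the-counter medicine → 0% + 0.75% local = 0.75% → €0.10
Bottle of whiskey €49.15: beer, wine and spirits → 10.25% + 2.5% local = 12.75% → €6.27
Graphic novel €23.91: books → 3% + 0% local = 3% → €0.72
Hard cider (6-pack) €16.42: beer, wine and spirits → 10.25% + 2.5% local = 12.75% → €2.09
Subtotal = €183.95; tax = €17.08; total due = €201.03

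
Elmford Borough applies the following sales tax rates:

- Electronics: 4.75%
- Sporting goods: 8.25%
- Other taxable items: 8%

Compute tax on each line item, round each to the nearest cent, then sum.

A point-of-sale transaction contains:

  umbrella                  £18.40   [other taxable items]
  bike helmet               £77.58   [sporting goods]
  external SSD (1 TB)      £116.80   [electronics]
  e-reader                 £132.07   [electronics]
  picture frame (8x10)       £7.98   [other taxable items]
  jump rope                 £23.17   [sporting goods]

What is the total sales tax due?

£22.24

Umbrella £18.40: other taxable items → 8% → £1.47
Bike helmet £77.58: sporting goods → 8.25% → £6.40
External SSD (1 TB) £116.80: electronics → 4.75% → £5.55
E-reader £132.07: electronics → 4.75% → £6.27
Picture frame (8x10) £7.98: other taxable items → 8% → £0.64
Jump rope £23.17: sporting goods → 8.25% → £1.91
Total tax = £1.47 + £6.40 + £5.55 + £6.27 + £0.64 + £1.91 = £22.24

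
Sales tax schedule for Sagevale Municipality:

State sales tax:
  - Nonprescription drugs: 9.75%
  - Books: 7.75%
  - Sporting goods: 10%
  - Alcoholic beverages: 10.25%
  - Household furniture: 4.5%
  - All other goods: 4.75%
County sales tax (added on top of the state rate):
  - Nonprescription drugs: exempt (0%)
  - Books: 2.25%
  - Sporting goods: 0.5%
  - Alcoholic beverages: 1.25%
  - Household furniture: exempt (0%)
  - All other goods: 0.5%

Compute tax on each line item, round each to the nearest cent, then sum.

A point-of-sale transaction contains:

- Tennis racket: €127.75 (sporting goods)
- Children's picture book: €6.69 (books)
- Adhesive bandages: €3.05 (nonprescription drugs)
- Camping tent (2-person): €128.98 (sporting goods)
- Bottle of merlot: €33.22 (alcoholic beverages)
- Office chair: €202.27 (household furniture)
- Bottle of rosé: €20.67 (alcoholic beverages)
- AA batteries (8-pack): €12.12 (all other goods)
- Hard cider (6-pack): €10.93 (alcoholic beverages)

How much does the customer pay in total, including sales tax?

€590.80

Tennis racket €127.75: sporting goods → 10% + 0.5% county = 10.5% → €13.41
Children's picture book €6.69: books → 7.75% + 2.25% county = 10% → €0.67
Adhesive bandages €3.05: nonprescription drugs → 9.75% + 0% county = 9.75% → €0.30
Camping tent (2-person) €128.98: sporting goods → 10% + 0.5% county = 10.5% → €13.54
Bottle of merlot €33.22: alcoholic beverages → 10.25% + 1.25% county = 11.5% → €3.82
Office chair €202.27: household furniture → 4.5% + 0% county = 4.5% → €9.10
Bottle of rosé €20.67: alcoholic beverages → 10.25% + 1.25% county = 11.5% → €2.38
AA batteries (8-pack) €12.12: all other goods → 4.75% + 0.5% county = 5.25% → €0.64
Hard cider (6-pack) €10.93: alcoholic beverages → 10.25% + 1.25% county = 11.5% → €1.26
Subtotal = €545.68; tax = €45.12; total due = €590.80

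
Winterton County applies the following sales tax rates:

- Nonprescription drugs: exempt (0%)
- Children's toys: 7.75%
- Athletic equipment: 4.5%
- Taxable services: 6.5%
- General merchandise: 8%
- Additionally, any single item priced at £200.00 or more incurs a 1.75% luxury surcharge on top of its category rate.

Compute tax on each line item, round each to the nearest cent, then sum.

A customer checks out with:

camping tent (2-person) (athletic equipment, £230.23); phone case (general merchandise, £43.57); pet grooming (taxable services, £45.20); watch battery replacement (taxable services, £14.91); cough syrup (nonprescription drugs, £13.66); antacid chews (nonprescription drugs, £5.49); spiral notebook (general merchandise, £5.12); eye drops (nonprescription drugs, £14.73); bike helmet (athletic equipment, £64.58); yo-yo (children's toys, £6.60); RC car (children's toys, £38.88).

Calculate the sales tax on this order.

Camping tent (2-person) £230.23: athletic equipment → 4.5% + 1.75% surcharge = 6.25% → £14.39
Phone case £43.57: general merchandise → 8% → £3.49
Pet grooming £45.20: taxable services → 6.5% → £2.94
Watch battery replacement £14.91: taxable services → 6.5% → £0.97
Cough syrup £13.66: nonprescription drugs → 0% → £0.00
Antacid chews £5.49: nonprescription drugs → 0% → £0.00
Spiral notebook £5.12: general merchandise → 8% → £0.41
Eye drops £14.73: nonprescription drugs → 0% → £0.00
Bike helmet £64.58: athletic equipment → 4.5% → £2.91
Yo-yo £6.60: children's toys → 7.75% → £0.51
RC car £38.88: children's toys → 7.75% → £3.01
Total tax = £14.39 + £3.49 + £2.94 + £0.97 + £0.41 + £2.91 + £0.51 + £3.01 = £28.63

£28.63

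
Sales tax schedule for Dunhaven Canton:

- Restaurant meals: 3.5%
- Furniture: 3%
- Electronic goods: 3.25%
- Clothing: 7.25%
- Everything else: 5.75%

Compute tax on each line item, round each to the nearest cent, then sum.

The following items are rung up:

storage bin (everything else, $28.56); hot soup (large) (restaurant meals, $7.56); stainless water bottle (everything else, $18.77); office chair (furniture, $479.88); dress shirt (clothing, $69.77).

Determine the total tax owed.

$22.44

Storage bin $28.56: everything else → 5.75% → $1.64
Hot soup (large) $7.56: restaurant meals → 3.5% → $0.26
Stainless water bottle $18.77: everything else → 5.75% → $1.08
Office chair $479.88: furniture → 3% → $14.40
Dress shirt $69.77: clothing → 7.25% → $5.06
Total tax = $1.64 + $0.26 + $1.08 + $14.40 + $5.06 = $22.44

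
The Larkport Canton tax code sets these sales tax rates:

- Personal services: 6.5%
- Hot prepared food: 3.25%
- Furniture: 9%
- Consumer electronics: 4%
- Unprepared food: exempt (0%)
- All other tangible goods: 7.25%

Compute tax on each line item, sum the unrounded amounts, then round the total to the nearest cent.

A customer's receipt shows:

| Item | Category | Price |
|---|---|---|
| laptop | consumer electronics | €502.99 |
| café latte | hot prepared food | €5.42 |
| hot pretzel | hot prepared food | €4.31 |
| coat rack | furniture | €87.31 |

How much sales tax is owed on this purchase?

Laptop €502.99: consumer electronics → 4% → €20.1196
Café latte €5.42: hot prepared food → 3.25% → €0.17615
Hot pretzel €4.31: hot prepared food → 3.25% → €0.140075
Coat rack €87.31: furniture → 9% → €7.8579
Unrounded tax sum = €28.293725 → €28.29

€28.29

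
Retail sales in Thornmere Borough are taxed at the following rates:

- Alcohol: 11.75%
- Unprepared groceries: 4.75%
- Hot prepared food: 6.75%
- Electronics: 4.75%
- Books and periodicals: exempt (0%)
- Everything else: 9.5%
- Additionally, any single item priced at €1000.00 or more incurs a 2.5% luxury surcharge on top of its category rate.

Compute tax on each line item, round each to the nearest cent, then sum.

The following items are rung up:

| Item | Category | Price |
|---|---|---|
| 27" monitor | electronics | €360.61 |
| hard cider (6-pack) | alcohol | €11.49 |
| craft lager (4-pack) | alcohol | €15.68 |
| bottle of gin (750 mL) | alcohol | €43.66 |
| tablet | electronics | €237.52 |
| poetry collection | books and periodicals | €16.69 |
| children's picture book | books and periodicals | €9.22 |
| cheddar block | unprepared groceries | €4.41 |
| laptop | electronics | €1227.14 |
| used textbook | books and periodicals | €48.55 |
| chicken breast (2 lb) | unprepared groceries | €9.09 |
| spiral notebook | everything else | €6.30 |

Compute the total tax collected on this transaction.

27" monitor €360.61: electronics → 4.75% → €17.13
Hard cider (6-pack) €11.49: alcohol → 11.75% → €1.35
Craft lager (4-pack) €15.68: alcohol → 11.75% → €1.84
Bottle of gin (750 mL) €43.66: alcohol → 11.75% → €5.13
Tablet €237.52: electronics → 4.75% → €11.28
Poetry collection €16.69: books and periodicals → 0% → €0.00
Children's picture book €9.22: books and periodicals → 0% → €0.00
Cheddar block €4.41: unprepared groceries → 4.75% → €0.21
Laptop €1227.14: electronics → 4.75% + 2.5% surcharge = 7.25% → €88.97
Used textbook €48.55: books and periodicals → 0% → €0.00
Chicken breast (2 lb) €9.09: unprepared groceries → 4.75% → €0.43
Spiral notebook €6.30: everything else → 9.5% → €0.60
Total tax = €17.13 + €1.35 + €1.84 + €5.13 + €11.28 + €0.21 + €88.97 + €0.43 + €0.60 = €126.94

€126.94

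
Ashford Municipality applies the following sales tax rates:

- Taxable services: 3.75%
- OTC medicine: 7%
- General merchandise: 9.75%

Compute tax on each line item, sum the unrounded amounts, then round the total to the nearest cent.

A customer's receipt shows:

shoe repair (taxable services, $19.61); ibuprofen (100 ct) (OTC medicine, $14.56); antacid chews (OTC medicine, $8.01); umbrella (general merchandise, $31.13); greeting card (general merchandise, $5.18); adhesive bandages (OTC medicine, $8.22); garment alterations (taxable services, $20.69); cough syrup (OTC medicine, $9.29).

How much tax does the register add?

Shoe repair $19.61: taxable services → 3.75% → $0.735375
Ibuprofen (100 ct) $14.56: OTC medicine → 7% → $1.0192
Antacid chews $8.01: OTC medicine → 7% → $0.5607
Umbrella $31.13: general merchandise → 9.75% → $3.035175
Greeting card $5.18: general merchandise → 9.75% → $0.50505
Adhesive bandages $8.22: OTC medicine → 7% → $0.5754
Garment alterations $20.69: taxable services → 3.75% → $0.775875
Cough syrup $9.29: OTC medicine → 7% → $0.6503
Unrounded tax sum = $7.857075 → $7.86

$7.86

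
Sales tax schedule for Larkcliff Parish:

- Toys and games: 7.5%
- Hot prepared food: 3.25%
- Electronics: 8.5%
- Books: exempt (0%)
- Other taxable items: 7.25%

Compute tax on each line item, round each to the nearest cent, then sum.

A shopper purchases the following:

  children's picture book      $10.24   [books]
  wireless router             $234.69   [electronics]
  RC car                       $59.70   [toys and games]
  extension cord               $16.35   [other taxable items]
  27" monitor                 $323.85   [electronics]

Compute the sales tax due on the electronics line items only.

$47.48

Wireless router $234.69: electronics → 8.5% → $19.95
27" monitor $323.85: electronics → 8.5% → $27.53
Tax on electronics = $19.95 + $27.53 = $47.48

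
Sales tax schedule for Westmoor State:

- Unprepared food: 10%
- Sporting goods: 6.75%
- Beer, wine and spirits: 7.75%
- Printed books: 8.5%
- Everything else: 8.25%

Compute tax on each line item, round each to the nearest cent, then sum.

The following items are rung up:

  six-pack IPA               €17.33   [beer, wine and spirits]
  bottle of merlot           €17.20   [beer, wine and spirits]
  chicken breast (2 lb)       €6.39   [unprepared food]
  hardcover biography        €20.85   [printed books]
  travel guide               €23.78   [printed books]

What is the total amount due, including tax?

€92.65

Six-pack IPA €17.33: beer, wine and spirits → 7.75% → €1.34
Bottle of merlot €17.20: beer, wine and spirits → 7.75% → €1.33
Chicken breast (2 lb) €6.39: unprepared food → 10% → €0.64
Hardcover biography €20.85: printed books → 8.5% → €1.77
Travel guide €23.78: printed books → 8.5% → €2.02
Subtotal = €85.55; tax = €7.10; total due = €92.65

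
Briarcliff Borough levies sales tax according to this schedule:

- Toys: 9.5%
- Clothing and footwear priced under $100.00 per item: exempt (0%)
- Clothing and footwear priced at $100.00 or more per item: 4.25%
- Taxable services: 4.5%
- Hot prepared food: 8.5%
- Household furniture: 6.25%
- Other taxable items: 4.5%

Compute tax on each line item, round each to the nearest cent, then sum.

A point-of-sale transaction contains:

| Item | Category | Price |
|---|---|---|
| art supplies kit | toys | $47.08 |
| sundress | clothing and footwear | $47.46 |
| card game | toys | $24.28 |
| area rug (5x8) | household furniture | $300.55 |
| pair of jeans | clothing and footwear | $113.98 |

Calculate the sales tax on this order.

Art supplies kit $47.08: toys → 9.5% → $4.47
Sundress $47.46: clothing and footwear, under $100.00 → 0% → $0.00
Card game $24.28: toys → 9.5% → $2.31
Area rug (5x8) $300.55: household furniture → 6.25% → $18.78
Pair of jeans $113.98: clothing and footwear, $100.00 or more → 4.25% → $4.84
Total tax = $4.47 + $2.31 + $18.78 + $4.84 = $30.40

$30.40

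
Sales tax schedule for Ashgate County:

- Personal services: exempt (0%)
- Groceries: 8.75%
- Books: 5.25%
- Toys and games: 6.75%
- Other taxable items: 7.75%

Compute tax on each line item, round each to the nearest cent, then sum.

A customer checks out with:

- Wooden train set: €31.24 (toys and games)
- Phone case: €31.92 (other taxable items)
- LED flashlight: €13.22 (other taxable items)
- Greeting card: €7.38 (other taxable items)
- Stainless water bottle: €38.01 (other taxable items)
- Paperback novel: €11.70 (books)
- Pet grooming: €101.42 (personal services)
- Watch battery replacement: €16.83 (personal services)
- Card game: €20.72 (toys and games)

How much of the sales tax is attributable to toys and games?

Wooden train set €31.24: toys and games → 6.75% → €2.11
Card game €20.72: toys and games → 6.75% → €1.40
Tax on toys and games = €2.11 + €1.40 = €3.51

€3.51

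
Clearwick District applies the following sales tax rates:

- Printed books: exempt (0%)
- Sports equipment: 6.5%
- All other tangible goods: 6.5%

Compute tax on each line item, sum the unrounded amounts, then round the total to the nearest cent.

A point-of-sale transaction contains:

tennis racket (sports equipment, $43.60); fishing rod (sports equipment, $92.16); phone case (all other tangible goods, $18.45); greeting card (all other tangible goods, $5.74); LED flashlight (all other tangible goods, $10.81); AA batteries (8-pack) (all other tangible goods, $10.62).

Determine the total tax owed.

$11.79

Tennis racket $43.60: sports equipment → 6.5% → $2.834
Fishing rod $92.16: sports equipment → 6.5% → $5.9904
Phone case $18.45: all other tangible goods → 6.5% → $1.19925
Greeting card $5.74: all other tangible goods → 6.5% → $0.3731
LED flashlight $10.81: all other tangible goods → 6.5% → $0.70265
AA batteries (8-pack) $10.62: all other tangible goods → 6.5% → $0.6903
Unrounded tax sum = $11.7897 → $11.79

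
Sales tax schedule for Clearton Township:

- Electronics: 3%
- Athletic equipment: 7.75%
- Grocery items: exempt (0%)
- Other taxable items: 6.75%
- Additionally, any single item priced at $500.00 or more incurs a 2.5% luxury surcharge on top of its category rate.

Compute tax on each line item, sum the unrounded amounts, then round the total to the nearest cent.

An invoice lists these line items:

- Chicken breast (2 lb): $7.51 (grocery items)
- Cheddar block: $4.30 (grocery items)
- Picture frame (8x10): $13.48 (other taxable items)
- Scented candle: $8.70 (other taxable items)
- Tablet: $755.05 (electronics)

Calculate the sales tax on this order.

$43.02

Chicken breast (2 lb) $7.51: grocery items → 0% → $0.00
Cheddar block $4.30: grocery items → 0% → $0.00
Picture frame (8x10) $13.48: other taxable items → 6.75% → $0.9099
Scented candle $8.70: other taxable items → 6.75% → $0.58725
Tablet $755.05: electronics → 3% + 2.5% surcharge = 5.5% → $41.52775
Unrounded tax sum = $43.0249 → $43.02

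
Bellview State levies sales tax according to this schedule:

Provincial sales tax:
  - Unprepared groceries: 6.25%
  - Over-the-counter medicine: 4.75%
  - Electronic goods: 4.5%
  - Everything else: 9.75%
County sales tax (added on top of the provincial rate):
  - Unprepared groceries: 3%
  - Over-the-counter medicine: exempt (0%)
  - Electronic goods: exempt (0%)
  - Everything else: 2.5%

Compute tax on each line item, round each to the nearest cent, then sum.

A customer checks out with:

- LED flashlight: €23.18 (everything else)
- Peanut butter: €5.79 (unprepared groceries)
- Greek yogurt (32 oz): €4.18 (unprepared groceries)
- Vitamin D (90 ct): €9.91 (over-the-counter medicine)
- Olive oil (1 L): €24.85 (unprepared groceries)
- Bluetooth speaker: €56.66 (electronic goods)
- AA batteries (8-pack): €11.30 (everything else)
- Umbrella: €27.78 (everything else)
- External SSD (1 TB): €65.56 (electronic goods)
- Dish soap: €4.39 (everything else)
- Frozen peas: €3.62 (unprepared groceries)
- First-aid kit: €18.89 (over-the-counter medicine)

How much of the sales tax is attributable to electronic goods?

Bluetooth speaker €56.66: electronic goods → 4.5% + 0% county = 4.5% → €2.55
External SSD (1 TB) €65.56: electronic goods → 4.5% + 0% county = 4.5% → €2.95
Tax on electronic goods = €2.55 + €2.95 = €5.50

€5.50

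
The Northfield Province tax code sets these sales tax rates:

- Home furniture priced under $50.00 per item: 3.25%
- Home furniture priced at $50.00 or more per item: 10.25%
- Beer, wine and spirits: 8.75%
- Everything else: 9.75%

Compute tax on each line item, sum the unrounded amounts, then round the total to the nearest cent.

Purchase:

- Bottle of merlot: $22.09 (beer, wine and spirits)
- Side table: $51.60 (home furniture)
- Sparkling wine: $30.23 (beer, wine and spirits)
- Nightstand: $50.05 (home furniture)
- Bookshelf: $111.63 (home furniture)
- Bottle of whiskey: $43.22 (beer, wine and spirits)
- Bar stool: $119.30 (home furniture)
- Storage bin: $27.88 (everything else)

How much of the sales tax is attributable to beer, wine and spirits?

Bottle of merlot $22.09: beer, wine and spirits → 8.75% → $1.932875
Sparkling wine $30.23: beer, wine and spirits → 8.75% → $2.645125
Bottle of whiskey $43.22: beer, wine and spirits → 8.75% → $3.78175
Tax on beer, wine and spirits: unrounded sum = $8.35975 → $8.36

$8.36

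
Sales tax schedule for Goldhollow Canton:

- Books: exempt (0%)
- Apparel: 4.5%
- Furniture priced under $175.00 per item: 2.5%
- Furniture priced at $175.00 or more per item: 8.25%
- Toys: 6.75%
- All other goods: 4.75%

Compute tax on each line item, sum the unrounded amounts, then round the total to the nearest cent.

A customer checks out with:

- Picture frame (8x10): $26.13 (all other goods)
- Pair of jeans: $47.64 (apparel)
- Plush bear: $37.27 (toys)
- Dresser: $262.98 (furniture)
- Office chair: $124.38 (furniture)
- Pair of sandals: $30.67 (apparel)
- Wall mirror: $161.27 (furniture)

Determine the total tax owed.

$36.12

Picture frame (8x10) $26.13: all other goods → 4.75% → $1.241175
Pair of jeans $47.64: apparel → 4.5% → $2.1438
Plush bear $37.27: toys → 6.75% → $2.515725
Dresser $262.98: furniture, $175.00 or more → 8.25% → $21.69585
Office chair $124.38: furniture, under $175.00 → 2.5% → $3.1095
Pair of sandals $30.67: apparel → 4.5% → $1.38015
Wall mirror $161.27: furniture, under $175.00 → 2.5% → $4.03175
Unrounded tax sum = $36.11795 → $36.12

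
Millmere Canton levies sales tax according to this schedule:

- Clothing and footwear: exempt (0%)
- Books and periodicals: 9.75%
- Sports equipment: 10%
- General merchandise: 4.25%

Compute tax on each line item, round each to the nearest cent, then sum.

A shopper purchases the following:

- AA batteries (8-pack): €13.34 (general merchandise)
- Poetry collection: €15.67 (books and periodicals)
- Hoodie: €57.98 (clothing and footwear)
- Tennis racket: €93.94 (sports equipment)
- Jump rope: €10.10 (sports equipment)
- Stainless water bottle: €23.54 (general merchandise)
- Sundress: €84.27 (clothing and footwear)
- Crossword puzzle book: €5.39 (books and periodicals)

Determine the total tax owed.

€14.03

AA batteries (8-pack) €13.34: general merchandise → 4.25% → €0.57
Poetry collection €15.67: books and periodicals → 9.75% → €1.53
Hoodie €57.98: clothing and footwear → 0% → €0.00
Tennis racket €93.94: sports equipment → 10% → €9.39
Jump rope €10.10: sports equipment → 10% → €1.01
Stainless water bottle €23.54: general merchandise → 4.25% → €1.00
Sundress €84.27: clothing and footwear → 0% → €0.00
Crossword puzzle book €5.39: books and periodicals → 9.75% → €0.53
Total tax = €0.57 + €1.53 + €9.39 + €1.01 + €1.00 + €0.53 = €14.03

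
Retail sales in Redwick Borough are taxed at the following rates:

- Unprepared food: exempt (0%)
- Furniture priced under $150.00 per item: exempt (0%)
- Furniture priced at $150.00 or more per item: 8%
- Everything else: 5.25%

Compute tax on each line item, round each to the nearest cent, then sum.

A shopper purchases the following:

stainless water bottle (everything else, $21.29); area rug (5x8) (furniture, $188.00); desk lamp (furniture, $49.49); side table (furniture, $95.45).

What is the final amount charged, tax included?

Stainless water bottle $21.29: everything else → 5.25% → $1.12
Area rug (5x8) $188.00: furniture, $150.00 or more → 8% → $15.04
Desk lamp $49.49: furniture, under $150.00 → 0% → $0.00
Side table $95.45: furniture, under $150.00 → 0% → $0.00
Subtotal = $354.23; tax = $16.16; total due = $370.39

$370.39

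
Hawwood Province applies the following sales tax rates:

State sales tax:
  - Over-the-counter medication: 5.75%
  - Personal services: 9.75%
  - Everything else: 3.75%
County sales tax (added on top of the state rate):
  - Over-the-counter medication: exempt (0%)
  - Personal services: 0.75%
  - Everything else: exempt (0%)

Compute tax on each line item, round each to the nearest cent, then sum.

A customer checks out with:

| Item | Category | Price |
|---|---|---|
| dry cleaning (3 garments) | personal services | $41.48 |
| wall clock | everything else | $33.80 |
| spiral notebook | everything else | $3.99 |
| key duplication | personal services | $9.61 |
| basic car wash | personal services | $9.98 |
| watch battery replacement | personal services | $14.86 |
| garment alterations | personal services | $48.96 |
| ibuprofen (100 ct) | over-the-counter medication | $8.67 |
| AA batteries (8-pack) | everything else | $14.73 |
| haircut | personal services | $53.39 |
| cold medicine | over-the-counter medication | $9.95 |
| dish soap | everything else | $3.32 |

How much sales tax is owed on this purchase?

$21.89

Dry cleaning (3 garments) $41.48: personal services → 9.75% + 0.75% county = 10.5% → $4.36
Wall clock $33.80: everything else → 3.75% + 0% county = 3.75% → $1.27
Spiral notebook $3.99: everything else → 3.75% + 0% county = 3.75% → $0.15
Key duplication $9.61: personal services → 9.75% + 0.75% county = 10.5% → $1.01
Basic car wash $9.98: personal services → 9.75% + 0.75% county = 10.5% → $1.05
Watch battery replacement $14.86: personal services → 9.75% + 0.75% county = 10.5% → $1.56
Garment alterations $48.96: personal services → 9.75% + 0.75% county = 10.5% → $5.14
Ibuprofen (100 ct) $8.67: over-the-counter medication → 5.75% + 0% county = 5.75% → $0.50
AA batteries (8-pack) $14.73: everything else → 3.75% + 0% county = 3.75% → $0.55
Haircut $53.39: personal services → 9.75% + 0.75% county = 10.5% → $5.61
Cold medicine $9.95: over-the-counter medication → 5.75% + 0% county = 5.75% → $0.57
Dish soap $3.32: everything else → 3.75% + 0% county = 3.75% → $0.12
Total tax = $4.36 + $1.27 + $0.15 + $1.01 + $1.05 + $1.56 + $5.14 + $0.50 + $0.55 + $5.61 + $0.57 + $0.12 = $21.89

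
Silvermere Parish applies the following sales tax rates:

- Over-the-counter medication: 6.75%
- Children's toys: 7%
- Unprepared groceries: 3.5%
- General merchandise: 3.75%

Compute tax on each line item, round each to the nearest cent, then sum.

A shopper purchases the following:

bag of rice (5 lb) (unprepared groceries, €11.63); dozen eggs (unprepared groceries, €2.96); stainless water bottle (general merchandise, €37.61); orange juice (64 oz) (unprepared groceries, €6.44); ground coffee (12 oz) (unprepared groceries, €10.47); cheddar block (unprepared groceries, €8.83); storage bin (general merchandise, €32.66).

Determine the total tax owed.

€4.05

Bag of rice (5 lb) €11.63: unprepared groceries → 3.5% → €0.41
Dozen eggs €2.96: unprepared groceries → 3.5% → €0.10
Stainless water bottle €37.61: general merchandise → 3.75% → €1.41
Orange juice (64 oz) €6.44: unprepared groceries → 3.5% → €0.23
Ground coffee (12 oz) €10.47: unprepared groceries → 3.5% → €0.37
Cheddar block €8.83: unprepared groceries → 3.5% → €0.31
Storage bin €32.66: general merchandise → 3.75% → €1.22
Total tax = €0.41 + €0.10 + €1.41 + €0.23 + €0.37 + €0.31 + €1.22 = €4.05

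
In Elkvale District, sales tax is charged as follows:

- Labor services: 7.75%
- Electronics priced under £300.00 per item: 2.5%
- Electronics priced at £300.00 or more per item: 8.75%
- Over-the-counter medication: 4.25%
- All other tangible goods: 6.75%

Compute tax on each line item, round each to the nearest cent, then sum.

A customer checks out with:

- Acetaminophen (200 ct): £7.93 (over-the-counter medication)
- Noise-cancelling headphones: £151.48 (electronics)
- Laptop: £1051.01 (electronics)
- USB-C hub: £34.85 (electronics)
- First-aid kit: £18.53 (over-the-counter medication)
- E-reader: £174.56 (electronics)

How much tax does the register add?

Acetaminophen (200 ct) £7.93: over-the-counter medication → 4.25% → £0.34
Noise-cancelling headphones £151.48: electronics, under £300.00 → 2.5% → £3.79
Laptop £1051.01: electronics, £300.00 or more → 8.75% → £91.96
USB-C hub £34.85: electronics, under £300.00 → 2.5% → £0.87
First-aid kit £18.53: over-the-counter medication → 4.25% → £0.79
E-reader £174.56: electronics, under £300.00 → 2.5% → £4.36
Total tax = £0.34 + £3.79 + £91.96 + £0.87 + £0.79 + £4.36 = £102.11

£102.11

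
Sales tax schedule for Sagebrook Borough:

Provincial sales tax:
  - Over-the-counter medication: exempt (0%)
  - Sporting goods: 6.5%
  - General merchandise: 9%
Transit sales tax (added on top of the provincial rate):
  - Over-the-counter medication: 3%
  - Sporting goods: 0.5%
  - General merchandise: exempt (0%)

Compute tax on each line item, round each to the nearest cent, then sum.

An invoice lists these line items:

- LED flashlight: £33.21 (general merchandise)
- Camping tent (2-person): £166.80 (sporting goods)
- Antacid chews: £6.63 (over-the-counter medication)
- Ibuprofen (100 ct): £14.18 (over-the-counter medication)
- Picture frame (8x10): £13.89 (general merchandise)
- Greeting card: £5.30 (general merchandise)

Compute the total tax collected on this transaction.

LED flashlight £33.21: general merchandise → 9% + 0% transit = 9% → £2.99
Camping tent (2-person) £166.80: sporting goods → 6.5% + 0.5% transit = 7% → £11.68
Antacid chews £6.63: over-the-counter medication → 0% + 3% transit = 3% → £0.20
Ibuprofen (100 ct) £14.18: over-the-counter medication → 0% + 3% transit = 3% → £0.43
Picture frame (8x10) £13.89: general merchandise → 9% + 0% transit = 9% → £1.25
Greeting card £5.30: general merchandise → 9% + 0% transit = 9% → £0.48
Total tax = £2.99 + £11.68 + £0.20 + £0.43 + £1.25 + £0.48 = £17.03

£17.03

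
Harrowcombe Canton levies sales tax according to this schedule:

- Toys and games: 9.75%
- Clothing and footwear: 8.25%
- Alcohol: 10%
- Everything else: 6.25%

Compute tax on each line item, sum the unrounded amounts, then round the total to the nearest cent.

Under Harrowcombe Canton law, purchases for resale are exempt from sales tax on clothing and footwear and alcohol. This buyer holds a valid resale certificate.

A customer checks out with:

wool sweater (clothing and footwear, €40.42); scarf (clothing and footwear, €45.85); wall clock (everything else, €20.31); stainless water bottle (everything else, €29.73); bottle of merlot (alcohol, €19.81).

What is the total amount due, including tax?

Wool sweater €40.42: clothing and footwear, buyer-exempt → 0% → €0.00
Scarf €45.85: clothing and footwear, buyer-exempt → 0% → €0.00
Wall clock €20.31: everything else → 6.25% → €1.269375
Stainless water bottle €29.73: everything else → 6.25% → €1.858125
Bottle of merlot €19.81: alcohol, buyer-exempt → 0% → €0.00
Subtotal = €156.12; unrounded tax = €3.1275 → €3.13; total due = €159.25

€159.25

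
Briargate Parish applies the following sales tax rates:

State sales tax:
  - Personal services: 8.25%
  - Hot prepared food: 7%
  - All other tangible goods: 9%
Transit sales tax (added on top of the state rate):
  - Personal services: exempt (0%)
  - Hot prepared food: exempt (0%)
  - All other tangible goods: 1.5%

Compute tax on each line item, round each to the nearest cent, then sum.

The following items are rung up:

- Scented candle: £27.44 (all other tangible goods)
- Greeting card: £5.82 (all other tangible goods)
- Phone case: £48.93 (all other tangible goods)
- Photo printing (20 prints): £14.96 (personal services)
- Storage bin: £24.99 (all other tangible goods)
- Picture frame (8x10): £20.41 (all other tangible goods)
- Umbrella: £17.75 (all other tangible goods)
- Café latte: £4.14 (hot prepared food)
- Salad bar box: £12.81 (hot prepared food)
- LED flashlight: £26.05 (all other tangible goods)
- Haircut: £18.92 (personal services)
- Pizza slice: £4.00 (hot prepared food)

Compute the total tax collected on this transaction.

Scented candle £27.44: all other tangible goods → 9% + 1.5% transit = 10.5% → £2.88
Greeting card £5.82: all other tangible goods → 9% + 1.5% transit = 10.5% → £0.61
Phone case £48.93: all other tangible goods → 9% + 1.5% transit = 10.5% → £5.14
Photo printing (20 prints) £14.96: personal services → 8.25% + 0% transit = 8.25% → £1.23
Storage bin £24.99: all other tangible goods → 9% + 1.5% transit = 10.5% → £2.62
Picture frame (8x10) £20.41: all other tangible goods → 9% + 1.5% transit = 10.5% → £2.14
Umbrella £17.75: all other tangible goods → 9% + 1.5% transit = 10.5% → £1.86
Café latte £4.14: hot prepared food → 7% + 0% transit = 7% → £0.29
Salad bar box £12.81: hot prepared food → 7% + 0% transit = 7% → £0.90
LED flashlight £26.05: all other tangible goods → 9% + 1.5% transit = 10.5% → £2.74
Haircut £18.92: personal services → 8.25% + 0% transit = 8.25% → £1.56
Pizza slice £4.00: hot prepared food → 7% + 0% transit = 7% → £0.28
Total tax = £2.88 + £0.61 + £5.14 + £1.23 + £2.62 + £2.14 + £1.86 + £0.29 + £0.90 + £2.74 + £1.56 + £0.28 = £22.25

£22.25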